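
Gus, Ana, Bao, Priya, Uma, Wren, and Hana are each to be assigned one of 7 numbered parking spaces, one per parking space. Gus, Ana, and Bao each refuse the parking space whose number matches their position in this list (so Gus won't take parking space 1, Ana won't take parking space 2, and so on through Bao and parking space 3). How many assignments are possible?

Let Aᵢ (for i ∈ {1, 2, 3}) be the placements that put person i in their forbidden parking space. Any j of these fix j positions, leaving (7−j)! ways to fill the rest, and there are C(3,j) ways to pick which j.
By inclusion–exclusion, the number of valid placements is Σ_{j=0}^{3} (−1)^j C(3,j)·(7−j)!.
Computing: 5040 − 2160 + 360 − 24 = 3216.

3216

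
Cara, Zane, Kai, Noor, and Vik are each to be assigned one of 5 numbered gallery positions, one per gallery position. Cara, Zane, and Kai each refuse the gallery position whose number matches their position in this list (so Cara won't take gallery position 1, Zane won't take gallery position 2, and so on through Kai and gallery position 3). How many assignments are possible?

Let Aᵢ (for i ∈ {1, 2, 3}) be the placements that put person i in their forbidden gallery position. Any j of these fix j positions, leaving (5−j)! ways to fill the rest, and there are C(3,j) ways to pick which j.
By inclusion–exclusion, the number of valid placements is Σ_{j=0}^{3} (−1)^j C(3,j)·(5−j)!.
Computing: 120 − 72 + 18 − 2 = 64.

64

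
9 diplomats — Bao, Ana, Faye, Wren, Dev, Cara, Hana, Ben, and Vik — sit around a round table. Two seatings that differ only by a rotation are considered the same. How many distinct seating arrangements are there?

Fix one person's seat to break rotational symmetry; the remaining 8 people can be arranged in (8)! = 40320 ways.

40320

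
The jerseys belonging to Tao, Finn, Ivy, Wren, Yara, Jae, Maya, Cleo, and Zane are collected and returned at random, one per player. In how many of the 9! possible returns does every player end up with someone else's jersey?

This is the derangement count D_9: permutations of 9 items with no fixed point.
By inclusion–exclusion this is Σ_{j=0}^{9} (−1)^j C(9,j)·(9−j)!.
Computing: 362880 − 362880 + 181440 − 60480 + 15120 − 3024 + 504 − 72 + 9 − 1 = 133496.

133496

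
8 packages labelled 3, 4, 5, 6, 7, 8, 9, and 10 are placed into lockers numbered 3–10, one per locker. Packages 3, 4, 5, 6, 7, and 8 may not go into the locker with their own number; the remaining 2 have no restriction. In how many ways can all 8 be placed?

18806

Let Aᵢ (for 3 ≤ i ≤ 8) be the placements that put package i in its forbidden locker. Any j of these fix j positions, leaving (8−j)! ways to fill the rest, and there are C(6,j) ways to pick which j.
By inclusion–exclusion, the number of valid placements is Σ_{j=0}^{6} (−1)^j C(6,j)·(8−j)!.
Computing: 40320 − 30240 + 10800 − 2400 + 360 − 36 + 2 = 18806.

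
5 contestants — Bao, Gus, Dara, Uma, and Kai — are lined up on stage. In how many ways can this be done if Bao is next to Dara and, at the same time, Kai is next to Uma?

Treat {Bao,Dara} as one block (2 orders) and {Kai,Uma} as another (2 orders).
That leaves 3 units to arrange: 2 × 2 × 3! = 4 × 6 = 24.

24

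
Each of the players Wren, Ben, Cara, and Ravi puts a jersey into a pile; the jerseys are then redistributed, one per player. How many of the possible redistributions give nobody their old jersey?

9

Let Aᵢ be the assignments in which player i gets their old jersey. We want the size of the complement of A₁∪…∪A_4.
By inclusion–exclusion this is Σ_{j=0}^{4} (−1)^j C(4,j)·(4−j)!.
Computing: 24 − 24 + 12 − 4 + 1 = 9.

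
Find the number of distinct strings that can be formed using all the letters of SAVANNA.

420

Letter multiplicities in SAVANNA: A×3, N×2, S×1, V×1.
So there are 7! / (3!·2!) = 420 distinguishable arrangements.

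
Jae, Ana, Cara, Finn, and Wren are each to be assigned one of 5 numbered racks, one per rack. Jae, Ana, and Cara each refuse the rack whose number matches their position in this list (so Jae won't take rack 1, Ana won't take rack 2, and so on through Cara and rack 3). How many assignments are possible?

Let Aᵢ (for i ∈ {1, 2, 3}) be the placements that put person i in their forbidden rack. Any j of these fix j positions, leaving (5−j)! ways to fill the rest, and there are C(3,j) ways to pick which j.
By inclusion–exclusion, the number of valid placements is Σ_{j=0}^{3} (−1)^j C(3,j)·(5−j)!.
Computing: 120 − 72 + 18 − 2 = 64.

64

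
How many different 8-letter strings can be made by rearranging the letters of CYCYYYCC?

Letter multiplicities in CYCYYYCC: C×4, Y×4.
So there are 8! / (4!·4!) = 70 distinguishable arrangements.

70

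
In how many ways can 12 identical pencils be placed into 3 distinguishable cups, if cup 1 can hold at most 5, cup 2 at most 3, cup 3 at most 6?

6

Ignoring the caps, the number of non-negative solutions to x_1+…+x_3 = 12 is C(14,2) = 91.
Subtract solutions that violate a single cap (substitute x_i' = x_i − (cap_i+1)): x_1 ≥ 6 gives C(8,2) = 28; x_2 ≥ 4 gives C(10,2) = 45; x_3 ≥ 7 gives C(7,2) = 21. Together 94.
Add back pairs where two caps are both exceeded: 6 + 0 + 3 = 9.
By inclusion–exclusion the count is 91 − 94 + 9 = 6.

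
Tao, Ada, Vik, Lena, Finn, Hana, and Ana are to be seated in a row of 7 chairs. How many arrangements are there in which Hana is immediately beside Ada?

1440

Place the 5 others and the Hana-Ada pair as 6 objects in a line; the pair has 2 internal arrangements.
That gives 2 × 6! = 2 × 720 = 1440.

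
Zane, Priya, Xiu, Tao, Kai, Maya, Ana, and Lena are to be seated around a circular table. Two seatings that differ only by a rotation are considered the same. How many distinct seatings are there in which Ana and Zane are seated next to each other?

1440

Glue Ana and Zane into a block (2 internal orders). Seating 7 units around a circle gives (6)! arrangements.
So 2 × (6)! = 2 × 720 = 1440.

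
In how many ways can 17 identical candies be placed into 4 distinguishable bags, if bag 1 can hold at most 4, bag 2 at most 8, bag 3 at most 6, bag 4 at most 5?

79

Ignoring the caps, the number of non-negative solutions to x_1+…+x_4 = 17 is C(20,3) = 1140.
Subtract solutions that violate a single cap (substitute x_i' = x_i − (cap_i+1)): x_1 ≥ 5 gives C(15,3) = 455; x_2 ≥ 9 gives C(11,3) = 165; x_3 ≥ 7 gives C(13,3) = 286; x_4 ≥ 6 gives C(14,3) = 364. Together 1270.
Add back pairs where two caps are both exceeded: 20 + 56 + 84 + 4 + 10 + 35 = 209.
By inclusion–exclusion the count is 1140 − 1270 + 209 = 79.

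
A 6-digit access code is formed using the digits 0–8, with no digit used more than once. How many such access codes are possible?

60480

This is a permutation of 6 out of 9: P(9,6) = 9!/3!.
That product is 9 × 8 × 7 × 6 × 5 × 4 = 60480.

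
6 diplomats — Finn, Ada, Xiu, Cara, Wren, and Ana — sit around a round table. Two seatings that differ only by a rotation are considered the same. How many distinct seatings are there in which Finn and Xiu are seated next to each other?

48

Glue Finn and Xiu into a block (2 internal orders). Seating 5 units around a circle gives (4)! arrangements.
So 2 × (4)! = 2 × 24 = 48.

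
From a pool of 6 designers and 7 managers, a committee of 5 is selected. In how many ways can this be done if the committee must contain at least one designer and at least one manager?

With no constraint there are C(13,5) = 1287 possible selections.
Subtract selections that omit an entire group: no designers → C(7,5) = 21; no managers → C(6,5) = 6.
Both groups omitted at once is impossible, so 1287 − 27 = 1260.

1260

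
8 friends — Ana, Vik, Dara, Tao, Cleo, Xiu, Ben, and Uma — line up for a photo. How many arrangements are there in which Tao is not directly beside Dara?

Of the 8! = 40320 arrangements, those with Tao and Dara adjacent number 2 × 7! = 10080 (treat the pair as a block with 2 internal orders).
So 40320 − 10080 = 30240 arrangements keep them apart.

30240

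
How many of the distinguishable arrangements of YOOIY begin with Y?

With the first slot taken by Y, it remains to arrange the other 4 letters (OOIY).
Those 4 letters have O appearing twice, giving (4)!/(2!) = 12.

12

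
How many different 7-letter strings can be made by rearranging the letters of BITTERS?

2520

Letter multiplicities in BITTERS: B×1, E×1, I×1, R×1, S×1, T×2.
Dividing 7! = 5040 by 2! = 2 for the repeated letters gives 2520.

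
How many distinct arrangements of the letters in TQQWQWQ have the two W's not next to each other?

There are 7!/(4!·2!) = 105 arrangements of TQQWQWQ in total.
If the two W's are adjacent, glue them into one block, leaving 6 items to arrange: (6)!/(4!) = 30 ways.
Subtracting, 105 − 30 = 75 arrangements keep the W's apart.

75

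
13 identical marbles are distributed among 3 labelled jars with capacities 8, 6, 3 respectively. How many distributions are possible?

14

Without the upper bounds there are C(15,2) = 105 ways to split 13 among 3 jars.
Subtract solutions that violate a single cap (substitute x_i' = x_i − (cap_i+1)): x_1 ≥ 9 gives C(6,2) = 15; x_2 ≥ 7 gives C(8,2) = 28; x_3 ≥ 4 gives C(11,2) = 55. Together 98.
Add back pairs where two caps are both exceeded: 0 + 1 + 6 = 7.
By inclusion–exclusion the count is 105 − 98 + 7 = 14.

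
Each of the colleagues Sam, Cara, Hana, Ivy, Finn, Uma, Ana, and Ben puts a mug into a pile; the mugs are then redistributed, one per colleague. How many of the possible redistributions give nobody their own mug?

14833

Count assignments avoiding every fixed point. For any j of the 8 colleagues fixed to their own mug, the other 8−j can be arranged in (8−j)! ways.
By inclusion–exclusion this is Σ_{j=0}^{8} (−1)^j C(8,j)·(8−j)!.
Computing: 40320 − 40320 + 20160 − 6720 + 1680 − 336 + 56 − 8 + 1 = 14833.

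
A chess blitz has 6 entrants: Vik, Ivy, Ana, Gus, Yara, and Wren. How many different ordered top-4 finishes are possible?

This is an ordered selection of 4 from 6: P(6,4).
That gives 6 × 5 × 4 × 3 = 360.

360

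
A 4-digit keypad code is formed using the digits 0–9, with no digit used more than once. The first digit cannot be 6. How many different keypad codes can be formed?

4536

The first digit has 10−1 = 9 choices (anything except 6).
The remaining 3 digits are filled from the other 9 symbols without repetition: 9 × 8 × 7 = 504.
Total: 9 × 504 = 4536.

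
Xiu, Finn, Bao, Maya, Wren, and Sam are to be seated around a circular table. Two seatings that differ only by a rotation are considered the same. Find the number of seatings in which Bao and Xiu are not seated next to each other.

All circular seatings of 6 people number (5)! = 120.
Seatings with Bao beside Xiu: treat them as a block with 2 internal orders, giving 2 × (4)! = 48.
Subtracting, 120 − 48 = 72.

72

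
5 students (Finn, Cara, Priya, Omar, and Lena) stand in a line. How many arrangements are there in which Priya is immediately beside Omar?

Place the 3 others and the Priya-Omar pair as 4 objects in a line; the pair has 2 internal arrangements.
That gives 2 × 4! = 2 × 24 = 48.

48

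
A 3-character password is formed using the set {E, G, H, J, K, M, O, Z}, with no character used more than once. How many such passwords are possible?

336

With no repetition, fill the 3 characters in order: 8 choices, then 7, down to 6.
8 × 7 × 6 = 336.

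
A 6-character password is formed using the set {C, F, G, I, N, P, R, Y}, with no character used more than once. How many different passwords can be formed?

20160

This is a permutation of 6 out of 8: P(8,6) = 8!/2!.
8 × 7 × 6 × 5 × 4 × 3 = 20160.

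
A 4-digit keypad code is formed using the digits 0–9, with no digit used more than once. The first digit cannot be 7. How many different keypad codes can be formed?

4536

The first digit has 10−1 = 9 choices (anything except 7).
The remaining 3 digits are filled from the other 9 symbols without repetition: 9 × 8 × 7 = 504.
Total: 9 × 504 = 4536.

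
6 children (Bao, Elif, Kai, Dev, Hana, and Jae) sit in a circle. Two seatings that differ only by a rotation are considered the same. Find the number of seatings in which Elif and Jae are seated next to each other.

48

Treat {Elif, Jae} as one unit (2 internal orders) and seat the resulting 5 units around the table: (4)! circular arrangements.
So 2 × (4)! = 2 × 24 = 48.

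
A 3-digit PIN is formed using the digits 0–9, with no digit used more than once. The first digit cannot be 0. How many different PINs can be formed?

The first digit has 10−1 = 9 choices (anything except 0).
The remaining 2 digits are filled from the other 9 symbols without repetition: 9 × 8 = 72.
Total: 9 × 72 = 648.

648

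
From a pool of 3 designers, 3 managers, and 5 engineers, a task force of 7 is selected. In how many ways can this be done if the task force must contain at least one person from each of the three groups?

Total 7-person selections from all 11: C(11,7) = 330.
Selections missing a whole group: no designers → C(8,7) = 8; no managers → C(8,7) = 8; no engineers → C(6,7) = 0.
Add back selections omitting two groups (i.e. drawn from a single group): C(3,7) + C(3,7) + C(5,7) = 0.
By inclusion–exclusion: 330 − 16 + 0 = 314.

314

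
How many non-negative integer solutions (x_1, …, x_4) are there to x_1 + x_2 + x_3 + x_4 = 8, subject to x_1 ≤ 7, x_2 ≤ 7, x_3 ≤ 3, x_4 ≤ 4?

108

Ignoring the caps, the number of non-negative solutions to x_1+…+x_4 = 8 is C(11,3) = 165.
Subtract solutions that violate a single cap (substitute x_i' = x_i − (cap_i+1)): x_1 ≥ 8 gives C(3,3) = 1; x_2 ≥ 8 gives C(3,3) = 1; x_3 ≥ 4 gives C(7,3) = 35; x_4 ≥ 5 gives C(6,3) = 20. Together 57.
No two caps can be exceeded simultaneously, so the pair terms are all 0.
By inclusion–exclusion the count is 165 − 57 + 0 = 108.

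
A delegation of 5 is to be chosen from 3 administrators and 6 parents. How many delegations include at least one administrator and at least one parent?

120

With no constraint there are C(9,5) = 126 possible selections.
Selections missing a whole group: no administrators → C(6,5) = 6; no parents → C(3,5) = 0.
Both groups omitted at once is impossible, so 126 − 6 = 120.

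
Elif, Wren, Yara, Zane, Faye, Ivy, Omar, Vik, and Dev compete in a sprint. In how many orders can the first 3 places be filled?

There are 9 choices for 1st place, 8 for 2nd, and 7 for 3rd.
That gives 9 × 8 × 7 = 504.

504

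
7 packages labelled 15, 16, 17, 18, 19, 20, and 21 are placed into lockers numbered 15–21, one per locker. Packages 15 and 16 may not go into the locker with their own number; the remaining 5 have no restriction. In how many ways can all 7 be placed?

3720

Let Aᵢ (for i ∈ {15, 16}) be the placements that put package i in its forbidden locker. Any j of these fix j positions, leaving (7−j)! ways to fill the rest, and there are C(2,j) ways to pick which j.
By inclusion–exclusion, the number of valid placements is Σ_{j=0}^{2} (−1)^j C(2,j)·(7−j)!.
Computing: 5040 − 1440 + 120 = 3720.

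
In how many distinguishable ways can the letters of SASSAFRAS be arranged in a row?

Letter multiplicities in SASSAFRAS: A×3, F×1, R×1, S×4.
So there are 9! / (4!·3!) = 2520 distinguishable arrangements.

2520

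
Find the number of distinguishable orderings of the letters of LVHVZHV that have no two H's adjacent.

300

There are 7!/(3!·2!) = 420 arrangements of LVHVZHV in total.
If the two H's are adjacent, glue them into one block, leaving 6 items to arrange: (6)!/(3!) = 120 ways.
Hence 420 − 120 = 300.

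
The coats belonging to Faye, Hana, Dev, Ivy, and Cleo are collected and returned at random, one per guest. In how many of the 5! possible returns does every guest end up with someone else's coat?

44

This is the derangement count D_5: permutations of 5 items with no fixed point.
By inclusion–exclusion this is Σ_{j=0}^{5} (−1)^j C(5,j)·(5−j)!.
Computing: 120 − 120 + 60 − 20 + 5 − 1 = 44.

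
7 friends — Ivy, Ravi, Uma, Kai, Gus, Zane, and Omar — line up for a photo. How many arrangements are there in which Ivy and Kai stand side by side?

1440

Glue Ivy and Kai into one block (2 internal orders), leaving 6 units to arrange in a row.
That gives 2 × 6! = 2 × 720 = 1440.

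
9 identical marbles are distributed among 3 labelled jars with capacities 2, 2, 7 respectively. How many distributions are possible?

6

By stars and bars, unrestricted non-negative solutions to x_1+…+x_3 = 9 number C(9+2,2) = 55.
Subtract solutions that violate a single cap (substitute x_i' = x_i − (cap_i+1)): x_1 ≥ 3 gives C(8,2) = 28; x_2 ≥ 3 gives C(8,2) = 28; x_3 ≥ 8 gives C(3,2) = 3. Together 59.
Add back pairs where two caps are both exceeded: 10 + 0 + 0 = 10.
By inclusion–exclusion the count is 55 − 59 + 10 = 6.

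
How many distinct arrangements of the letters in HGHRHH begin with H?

With the first slot taken by H, it remains to arrange the other 5 letters (GHRHH).
Those 5 letters have H appearing 3 times, giving (5)!/(3!) = 20.

20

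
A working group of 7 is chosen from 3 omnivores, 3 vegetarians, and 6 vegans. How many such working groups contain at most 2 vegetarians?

Split by how many vegetarians are chosen (0 through 2).
Sum: C(3,0)·C(9,7) + C(3,1)·C(9,6) + C(3,2)·C(9,5) = 36 + 252 + 378 = 666.

666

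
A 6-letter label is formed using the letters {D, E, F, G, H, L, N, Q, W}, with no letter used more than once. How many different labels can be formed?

With no repetition, fill the 6 letters in order: 9 choices, then 8, down to 4.
That product is 9 × 8 × 7 × 6 × 5 × 4 = 60480.

60480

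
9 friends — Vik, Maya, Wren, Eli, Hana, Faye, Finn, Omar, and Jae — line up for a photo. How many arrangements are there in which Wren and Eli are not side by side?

There are 9! = 362880 arrangements in all. If Wren and Eli are adjacent, merging them into one block gives 2·(8)! = 80640 arrangements.
So 362880 − 80640 = 282240 arrangements keep them apart.

282240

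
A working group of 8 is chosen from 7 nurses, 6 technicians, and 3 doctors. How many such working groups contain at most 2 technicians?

3915

Split by how many technicians are chosen (0 through 2).
Sum: C(6,0)·C(10,8) + C(6,1)·C(10,7) + C(6,2)·C(10,6) = 45 + 720 + 3150 = 3915.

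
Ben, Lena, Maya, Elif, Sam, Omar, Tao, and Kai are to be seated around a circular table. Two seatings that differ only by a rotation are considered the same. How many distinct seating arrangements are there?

5040

Seat Ben anywhere (absorbing the rotational symmetry), then permute the other 7: (7)! = 5040.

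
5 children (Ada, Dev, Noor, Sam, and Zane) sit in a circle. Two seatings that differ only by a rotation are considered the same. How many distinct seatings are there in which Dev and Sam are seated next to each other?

Glue Dev and Sam into a block (2 internal orders). Seating 4 units around a circle gives (3)! arrangements.
So 2 × (3)! = 2 × 6 = 12.

12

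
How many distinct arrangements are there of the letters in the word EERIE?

The 5 letters of EERIE have repeats: E appearing 3 times.
Dividing 5! = 120 by 3! = 6 for the repeated letters gives 20.

20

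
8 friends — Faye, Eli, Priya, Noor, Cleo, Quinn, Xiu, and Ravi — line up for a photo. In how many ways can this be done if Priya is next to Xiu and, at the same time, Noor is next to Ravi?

Treat {Priya,Xiu} as one block (2 orders) and {Noor,Ravi} as another (2 orders).
That leaves 6 units to arrange: 2 × 2 × 6! = 4 × 720 = 2880.

2880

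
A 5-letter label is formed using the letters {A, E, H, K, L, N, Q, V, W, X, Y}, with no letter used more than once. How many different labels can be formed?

This is a permutation of 5 out of 11: P(11,5) = 11!/6!.
11 × 10 × 9 × 8 × 7 = 55440.

55440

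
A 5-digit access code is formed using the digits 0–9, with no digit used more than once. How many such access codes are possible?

Choose and order 5 of the 10 symbols: the first digit has 10 options, the next 9, and so on down to 6.
That product is 10 × 9 × 8 × 7 × 6 = 30240.

30240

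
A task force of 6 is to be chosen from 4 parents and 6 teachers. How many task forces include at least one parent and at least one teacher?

Unrestricted: C(10,6) = 210 ways to pick any 6 of the 10.
Subtract selections that omit an entire group: no parents → C(6,6) = 1; no teachers → C(4,6) = 0.
Both groups omitted at once is impossible, so 210 − 1 = 209.

209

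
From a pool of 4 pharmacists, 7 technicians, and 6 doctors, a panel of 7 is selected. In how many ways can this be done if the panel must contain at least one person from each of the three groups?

Total 7-person selections from all 17: C(17,7) = 19448.
Selections missing a whole group: no pharmacists → C(13,7) = 1716; no technicians → C(10,7) = 120; no doctors → C(11,7) = 330.
Add back selections omitting two groups (i.e. drawn from a single group): C(4,7) + C(7,7) + C(6,7) = 1.
By inclusion–exclusion: 19448 − 2166 + 1 = 17283.

17283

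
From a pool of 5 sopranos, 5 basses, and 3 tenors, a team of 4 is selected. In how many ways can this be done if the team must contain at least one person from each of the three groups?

With no constraint there are C(13,4) = 715 possible selections.
Subtract selections that omit an entire group: no sopranos → C(8,4) = 70; no basses → C(8,4) = 70; no tenors → C(10,4) = 210.
Add back selections omitting two groups (i.e. drawn from a single group): C(5,4) + C(5,4) + C(3,4) = 10.
By inclusion–exclusion: 715 − 350 + 10 = 375.

375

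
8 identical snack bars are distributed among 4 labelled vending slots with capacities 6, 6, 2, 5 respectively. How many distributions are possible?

91

By stars and bars, unrestricted non-negative solutions to x_1+…+x_4 = 8 number C(8+3,3) = 165.
Subtract solutions that violate a single cap (substitute x_i' = x_i − (cap_i+1)): x_1 ≥ 7 gives C(4,3) = 4; x_2 ≥ 7 gives C(4,3) = 4; x_3 ≥ 3 gives C(8,3) = 56; x_4 ≥ 6 gives C(5,3) = 10. Together 74.
No two caps can be exceeded simultaneously, so the pair terms are all 0.
By inclusion–exclusion the count is 165 − 74 + 0 = 91.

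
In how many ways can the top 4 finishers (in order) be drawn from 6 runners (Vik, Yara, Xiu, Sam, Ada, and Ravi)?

360

There are 6 choices for 1st place, 5 for 2nd, and so on down to 3 for position 4.
That gives 6 × 5 × 4 × 3 = 360.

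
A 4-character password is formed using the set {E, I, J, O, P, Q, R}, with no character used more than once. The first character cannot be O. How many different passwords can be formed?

The first character has 7−1 = 6 choices (anything except O).
The remaining 3 characters are filled from the other 6 symbols without repetition: 6 × 5 × 4 = 120.
Total: 6 × 120 = 720.

720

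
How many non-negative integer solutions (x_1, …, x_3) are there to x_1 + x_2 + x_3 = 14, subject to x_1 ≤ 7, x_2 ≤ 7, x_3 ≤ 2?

Without the upper bounds there are C(16,2) = 120 ways to split 14 among 3 variables.
Subtract solutions that violate a single cap (substitute x_i' = x_i − (cap_i+1)): x_1 ≥ 8 gives C(8,2) = 28; x_2 ≥ 8 gives C(8,2) = 28; x_3 ≥ 3 gives C(13,2) = 78. Together 134.
Add back pairs where two caps are both exceeded: 0 + 10 + 10 = 20.
By inclusion–exclusion the count is 120 − 134 + 20 = 6.

6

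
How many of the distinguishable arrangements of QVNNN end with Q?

Fix Q in the last position and arrange the remaining 4 letters.
Those 4 letters have N appearing 3 times, giving (4)!/(3!) = 4.

4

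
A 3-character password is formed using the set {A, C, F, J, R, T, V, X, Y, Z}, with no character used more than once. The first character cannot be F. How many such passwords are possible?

648

The first character has 10−1 = 9 choices (anything except F).
The remaining 2 characters are filled from the other 9 symbols without repetition: 9 × 8 = 72.
Total: 9 × 72 = 648.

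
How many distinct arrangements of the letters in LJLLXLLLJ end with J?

Fix J in the last position and arrange the remaining 8 letters.
Those 8 letters have L appearing 6 times, giving (8)!/(6!) = 56.

56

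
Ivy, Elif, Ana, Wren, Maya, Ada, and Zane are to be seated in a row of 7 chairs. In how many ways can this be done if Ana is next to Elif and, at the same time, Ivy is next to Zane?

480

Treat {Ana,Elif} as one block (2 orders) and {Ivy,Zane} as another (2 orders).
That leaves 5 units to arrange: 2 × 2 × 5! = 4 × 120 = 480.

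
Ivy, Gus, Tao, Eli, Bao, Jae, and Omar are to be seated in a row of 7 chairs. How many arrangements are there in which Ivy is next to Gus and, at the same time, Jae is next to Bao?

480

Treat {Ivy,Gus} as one block (2 orders) and {Jae,Bao} as another (2 orders).
That leaves 5 units to arrange: 2 × 2 × 5! = 4 × 120 = 480.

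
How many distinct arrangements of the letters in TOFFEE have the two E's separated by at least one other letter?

There are 6!/(2!·2!) = 180 arrangements of TOFFEE in total.
Arrangements with the E's together: treat EE as one letter, giving (5)!/(2!) = 60.
Subtracting, 180 − 60 = 120 arrangements keep the E's apart.

120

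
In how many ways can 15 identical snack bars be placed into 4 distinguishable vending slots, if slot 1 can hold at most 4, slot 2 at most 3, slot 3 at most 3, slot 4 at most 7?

Without the upper bounds there are C(18,3) = 816 ways to split 15 among 4 vending slots.
Subtract solutions that violate a single cap (substitute x_i' = x_i − (cap_i+1)): x_1 ≥ 5 gives C(13,3) = 286; x_2 ≥ 4 gives C(14,3) = 364; x_3 ≥ 4 gives C(14,3) = 364; x_4 ≥ 8 gives C(10,3) = 120. Together 1134.
Add back pairs where two caps are both exceeded: 84 + 84 + 10 + 120 + 20 + 20 = 338.
Subtract triples: 10 + 0 + 0 + 0 = 10.
By inclusion–exclusion the count is 816 − 1134 + 338 − 10 = 10.

10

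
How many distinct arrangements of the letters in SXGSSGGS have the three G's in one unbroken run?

Treat the 3 copies of G as a single block. The multiset to arrange is then {GGG, S, S, S, S, X}, 6 items in all.
That gives (6)!/(4!) = 30 arrangements.

30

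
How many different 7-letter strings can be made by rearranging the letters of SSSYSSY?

The 7 letters of SSSYSSY have repeats: S appearing 5 times and Y appearing twice.
Dividing 7! = 5040 by 5!·2! = 240 for the repeated letters gives 21.

21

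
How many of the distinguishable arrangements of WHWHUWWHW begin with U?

56

Fix U in the first position and arrange the remaining 8 letters.
Those 8 letters have H appearing 3 times and W appearing 5 times, giving (8)!/(5!·3!) = 56.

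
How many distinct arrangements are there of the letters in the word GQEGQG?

60

The 6 letters of GQEGQG have repeats: G appearing 3 times and Q appearing twice.
The number of distinct arrangements is 6!/(3!·2!) = 720/12 = 60.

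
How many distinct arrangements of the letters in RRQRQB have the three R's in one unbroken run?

12

Treat the 3 copies of R as a single block. The multiset to arrange is then {RRR, B, Q, Q}, 4 items in all.
That gives (4)!/(2!) = 12 arrangements.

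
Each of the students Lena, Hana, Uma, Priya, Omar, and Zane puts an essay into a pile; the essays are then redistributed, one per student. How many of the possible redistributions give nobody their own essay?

This is the derangement count D_6: permutations of 6 items with no fixed point.
By inclusion–exclusion this is Σ_{j=0}^{6} (−1)^j C(6,j)·(6−j)!.
Computing: 720 − 720 + 360 − 120 + 30 − 6 + 1 = 265.

265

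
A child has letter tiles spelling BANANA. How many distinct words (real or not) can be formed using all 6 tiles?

60

Letter multiplicities in BANANA: A×3, B×1, N×2.
So there are 6! / (3!·2!) = 60 distinguishable arrangements.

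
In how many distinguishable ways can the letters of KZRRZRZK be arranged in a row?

560

Letter multiplicities in KZRRZRZK: K×2, R×3, Z×3.
Dividing 8! = 40320 by 3!·3!·2! = 72 for the repeated letters gives 560.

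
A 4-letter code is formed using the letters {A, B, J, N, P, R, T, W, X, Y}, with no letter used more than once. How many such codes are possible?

This is a permutation of 4 out of 10: P(10,4) = 10!/6!.
That product is 10 × 9 × 8 × 7 = 5040.

5040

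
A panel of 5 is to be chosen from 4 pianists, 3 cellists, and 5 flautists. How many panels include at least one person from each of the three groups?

Unrestricted: C(12,5) = 792 ways to pick any 5 of the 12.
Selections missing a whole group: no pianists → C(8,5) = 56; no cellists → C(9,5) = 126; no flautists → C(7,5) = 21.
Add back selections omitting two groups (i.e. drawn from a single group): C(4,5) + C(3,5) + C(5,5) = 1.
By inclusion–exclusion: 792 − 203 + 1 = 590.

590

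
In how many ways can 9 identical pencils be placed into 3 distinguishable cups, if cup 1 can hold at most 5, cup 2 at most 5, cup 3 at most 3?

14

Ignoring the caps, the number of non-negative solutions to x_1+…+x_3 = 9 is C(11,2) = 55.
Subtract solutions that violate a single cap (substitute x_i' = x_i − (cap_i+1)): x_1 ≥ 6 gives C(5,2) = 10; x_2 ≥ 6 gives C(5,2) = 10; x_3 ≥ 4 gives C(7,2) = 21. Together 41.
No two caps can be exceeded simultaneously, so the pair terms are all 0.
By inclusion–exclusion the count is 55 − 41 + 0 = 14.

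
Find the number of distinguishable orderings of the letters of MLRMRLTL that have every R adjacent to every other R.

420

Treat the 2 copies of R as a single block. The multiset to arrange is then {RR, L, L, L, M, M, T}, 7 items in all.
That gives (7)!/(3!·2!) = 420 arrangements.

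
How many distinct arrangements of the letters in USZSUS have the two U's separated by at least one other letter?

There are 6!/(3!·2!) = 60 arrangements of USZSUS in total.
Arrangements with the U's together: treat UU as one letter, giving (5)!/(3!) = 20.
Subtracting, 60 − 20 = 40 arrangements keep the U's apart.

40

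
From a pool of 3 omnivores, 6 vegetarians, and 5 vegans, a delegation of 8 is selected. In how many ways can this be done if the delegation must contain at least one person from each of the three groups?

2828

Unrestricted: C(14,8) = 3003 ways to pick any 8 of the 14.
Selections missing a whole group: no omnivores → C(11,8) = 165; no vegetarians → C(8,8) = 1; no vegans → C(9,8) = 9.
Add back selections omitting two groups (i.e. drawn from a single group): C(3,8) + C(6,8) + C(5,8) = 0.
By inclusion–exclusion: 3003 − 175 + 0 = 2828.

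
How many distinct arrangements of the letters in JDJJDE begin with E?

Fix E in the first position and arrange the remaining 5 letters.
Those 5 letters have D appearing twice and J appearing 3 times, giving (5)!/(3!·2!) = 10.

10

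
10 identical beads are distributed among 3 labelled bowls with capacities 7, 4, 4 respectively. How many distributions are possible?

Ignoring the caps, the number of non-negative solutions to x_1+…+x_3 = 10 is C(12,2) = 66.
Subtract solutions that violate a single cap (substitute x_i' = x_i − (cap_i+1)): x_1 ≥ 8 gives C(4,2) = 6; x_2 ≥ 5 gives C(7,2) = 21; x_3 ≥ 5 gives C(7,2) = 21. Together 48.
Add back pairs where two caps are both exceeded: 0 + 0 + 1 = 1.
By inclusion–exclusion the count is 66 − 48 + 1 = 19.

19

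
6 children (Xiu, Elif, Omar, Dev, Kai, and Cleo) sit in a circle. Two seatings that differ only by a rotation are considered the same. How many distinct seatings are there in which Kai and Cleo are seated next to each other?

48

Treat {Kai, Cleo} as one unit (2 internal orders) and seat the resulting 5 units around the table: (4)! circular arrangements.
So 2 × (4)! = 2 × 24 = 48.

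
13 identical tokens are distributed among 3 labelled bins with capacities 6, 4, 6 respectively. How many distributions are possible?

By stars and bars, unrestricted non-negative solutions to x_1+…+x_3 = 13 number C(13+2,2) = 105.
Subtract solutions that violate a single cap (substitute x_i' = x_i − (cap_i+1)): x_1 ≥ 7 gives C(8,2) = 28; x_2 ≥ 5 gives C(10,2) = 45; x_3 ≥ 7 gives C(8,2) = 28. Together 101.
Add back pairs where two caps are both exceeded: 3 + 0 + 3 = 6.
By inclusion–exclusion the count is 105 − 101 + 6 = 10.

10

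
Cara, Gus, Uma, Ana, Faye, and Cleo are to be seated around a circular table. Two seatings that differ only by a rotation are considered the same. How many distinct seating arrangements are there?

120

Fix one person's seat to break rotational symmetry; the remaining 5 people can be arranged in (5)! = 120 ways.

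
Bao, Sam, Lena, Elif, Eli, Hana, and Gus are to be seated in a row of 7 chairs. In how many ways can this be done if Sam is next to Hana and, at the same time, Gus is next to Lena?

Treat {Sam,Hana} as one block (2 orders) and {Gus,Lena} as another (2 orders).
That leaves 5 units to arrange: 2 × 2 × 5! = 4 × 120 = 480.

480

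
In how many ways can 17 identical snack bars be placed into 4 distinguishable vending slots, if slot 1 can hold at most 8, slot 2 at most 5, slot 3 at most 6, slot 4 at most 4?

79

By stars and bars, unrestricted non-negative solutions to x_1+…+x_4 = 17 number C(17+3,3) = 1140.
Subtract solutions that violate a single cap (substitute x_i' = x_i − (cap_i+1)): x_1 ≥ 9 gives C(11,3) = 165; x_2 ≥ 6 gives C(14,3) = 364; x_3 ≥ 7 gives C(13,3) = 286; x_4 ≥ 5 gives C(15,3) = 455. Together 1270.
Add back pairs where two caps are both exceeded: 10 + 4 + 20 + 35 + 84 + 56 = 209.
By inclusion–exclusion the count is 1140 − 1270 + 209 = 79.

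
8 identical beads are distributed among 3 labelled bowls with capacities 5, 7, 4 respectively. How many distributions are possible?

28

Without the upper bounds there are C(10,2) = 45 ways to split 8 among 3 bowls.
Subtract solutions that violate a single cap (substitute x_i' = x_i − (cap_i+1)): x_1 ≥ 6 gives C(4,2) = 6; x_2 ≥ 8 gives C(2,2) = 1; x_3 ≥ 5 gives C(5,2) = 10. Together 17.
No two caps can be exceeded simultaneously, so the pair terms are all 0.
By inclusion–exclusion the count is 45 − 17 + 0 = 28.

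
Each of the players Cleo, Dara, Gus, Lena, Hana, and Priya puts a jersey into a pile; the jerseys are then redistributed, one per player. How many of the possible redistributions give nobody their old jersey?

Let Aᵢ be the assignments in which player i gets their old jersey. We want the size of the complement of A₁∪…∪A_6.
By inclusion–exclusion this is Σ_{j=0}^{6} (−1)^j C(6,j)·(6−j)!.
Computing: 720 − 720 + 360 − 120 + 30 − 6 + 1 = 265.

265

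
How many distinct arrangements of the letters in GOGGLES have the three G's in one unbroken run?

120

Treat the 3 copies of G as a single block. The multiset to arrange is then {GGG, E, L, O, S}, 5 items in all.
All 5 items are distinct, so there are (5)! = 120 arrangements.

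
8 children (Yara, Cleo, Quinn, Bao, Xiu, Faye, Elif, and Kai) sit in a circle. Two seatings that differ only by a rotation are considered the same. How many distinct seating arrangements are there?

5040

Seat Yara anywhere (absorbing the rotational symmetry), then permute the other 7: (7)! = 5040.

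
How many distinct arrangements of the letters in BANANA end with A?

With the last slot taken by A, it remains to arrange the other 5 letters (BNANA).
Those 5 letters have A appearing twice and N appearing twice, giving (5)!/(2!·2!) = 30.

30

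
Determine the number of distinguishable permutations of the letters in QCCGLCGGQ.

The 9 letters of QCCGLCGGQ have repeats: C appearing 3 times, G appearing 3 times, and Q appearing twice.
Dividing 9! = 362880 by 3!·3!·2! = 72 for the repeated letters gives 5040.

5040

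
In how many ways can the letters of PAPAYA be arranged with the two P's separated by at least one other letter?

40

There are 6!/(3!·2!) = 60 arrangements of PAPAYA in total.
Arrangements with the P's together: treat PP as one letter, giving (5)!/(3!) = 20.
Subtracting, 60 − 20 = 40 arrangements keep the P's apart.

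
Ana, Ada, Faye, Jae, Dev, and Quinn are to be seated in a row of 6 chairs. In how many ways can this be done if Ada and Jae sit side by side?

240

Glue Ada and Jae into one block (2 internal orders), leaving 5 units to arrange in a row.
That gives 2 × 5! = 2 × 120 = 240.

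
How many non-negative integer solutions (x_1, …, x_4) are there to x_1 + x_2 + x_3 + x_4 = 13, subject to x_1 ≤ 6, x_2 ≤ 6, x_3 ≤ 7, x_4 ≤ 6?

252

By stars and bars, unrestricted non-negative solutions to x_1+…+x_4 = 13 number C(13+3,3) = 560.
Subtract solutions that violate a single cap (substitute x_i' = x_i − (cap_i+1)): x_1 ≥ 7 gives C(9,3) = 84; x_2 ≥ 7 gives C(9,3) = 84; x_3 ≥ 8 gives C(8,3) = 56; x_4 ≥ 7 gives C(9,3) = 84. Together 308.
No two caps can be exceeded simultaneously, so the pair terms are all 0.
By inclusion–exclusion the count is 560 − 308 + 0 = 252.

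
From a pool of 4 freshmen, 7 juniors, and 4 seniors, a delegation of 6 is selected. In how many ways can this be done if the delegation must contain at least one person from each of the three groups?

Total 6-person selections from all 15: C(15,6) = 5005.
Selections missing a whole group: no freshmen → C(11,6) = 462; no juniors → C(8,6) = 28; no seniors → C(11,6) = 462.
Add back selections omitting two groups (i.e. drawn from a single group): C(4,6) + C(7,6) + C(4,6) = 7.
By inclusion–exclusion: 5005 − 952 + 7 = 4060.

4060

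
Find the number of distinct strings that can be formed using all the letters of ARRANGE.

ARRANGE has 7 letters with A appearing twice and R appearing twice.
Dividing 7! = 5040 by 2!·2! = 4 for the repeated letters gives 1260.

1260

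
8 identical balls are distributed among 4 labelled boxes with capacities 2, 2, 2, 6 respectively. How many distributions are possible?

By stars and bars, unrestricted non-negative solutions to x_1+…+x_4 = 8 number C(8+3,3) = 165.
Subtract solutions that violate a single cap (substitute x_i' = x_i − (cap_i+1)): x_1 ≥ 3 gives C(8,3) = 56; x_2 ≥ 3 gives C(8,3) = 56; x_3 ≥ 3 gives C(8,3) = 56; x_4 ≥ 7 gives C(4,3) = 4. Together 172.
Add back pairs where two caps are both exceeded: 10 + 10 + 0 + 10 + 0 + 0 = 30.
By inclusion–exclusion the count is 165 − 172 + 30 = 23.

23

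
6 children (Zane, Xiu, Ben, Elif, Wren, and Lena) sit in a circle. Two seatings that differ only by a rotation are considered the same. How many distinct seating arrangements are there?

120

Around a circle, 6 distinct people have 6!/6 = (5)! = 120 rotationally distinct seatings.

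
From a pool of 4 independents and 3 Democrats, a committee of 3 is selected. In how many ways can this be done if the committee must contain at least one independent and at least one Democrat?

Unrestricted: C(7,3) = 35 ways to pick any 3 of the 7.
Selections missing a whole group: no independents → C(3,3) = 1; no Democrats → C(4,3) = 4.
Both groups omitted at once is impossible, so 35 − 5 = 30.

30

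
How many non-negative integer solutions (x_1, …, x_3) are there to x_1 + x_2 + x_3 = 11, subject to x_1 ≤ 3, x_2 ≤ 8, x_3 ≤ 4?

14

Ignoring the caps, the number of non-negative solutions to x_1+…+x_3 = 11 is C(13,2) = 78.
Subtract solutions that violate a single cap (substitute x_i' = x_i − (cap_i+1)): x_1 ≥ 4 gives C(9,2) = 36; x_2 ≥ 9 gives C(4,2) = 6; x_3 ≥ 5 gives C(8,2) = 28. Together 70.
Add back pairs where two caps are both exceeded: 0 + 6 + 0 = 6.
By inclusion–exclusion the count is 78 − 70 + 6 = 14.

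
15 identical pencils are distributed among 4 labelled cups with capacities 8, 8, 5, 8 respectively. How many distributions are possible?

Ignoring the caps, the number of non-negative solutions to x_1+…+x_4 = 15 is C(18,3) = 816.
Subtract solutions that violate a single cap (substitute x_i' = x_i − (cap_i+1)): x_1 ≥ 9 gives C(9,3) = 84; x_2 ≥ 9 gives C(9,3) = 84; x_3 ≥ 6 gives C(12,3) = 220; x_4 ≥ 9 gives C(9,3) = 84. Together 472.
Add back pairs where two caps are both exceeded: 0 + 1 + 0 + 1 + 0 + 1 = 3.
By inclusion–exclusion the count is 816 − 472 + 3 = 347.

347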